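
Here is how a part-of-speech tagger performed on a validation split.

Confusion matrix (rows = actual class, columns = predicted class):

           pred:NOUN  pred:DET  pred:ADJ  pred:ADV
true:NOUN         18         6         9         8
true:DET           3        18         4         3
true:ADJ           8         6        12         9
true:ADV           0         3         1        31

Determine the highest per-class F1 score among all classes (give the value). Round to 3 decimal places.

0.721

Per-class F1 score (2·TP/(2·TP+FP+FN)):
  NOUN: TP=18, FP=3+8+0=11, FN=6+9+8=23 → 36/70 = 0.5143
  DET: TP=18, FP=6+6+3=15, FN=3+4+3=10 → 36/61 = 0.5902
  ADJ: TP=12, FP=9+4+1=14, FN=8+6+9=23 → 24/61 = 0.3934
  ADV: TP=31, FP=8+3+9=20, FN=0+3+1=4 → 62/86 = 0.7209
Highest is class 'ADV' with F1 score = 0.721.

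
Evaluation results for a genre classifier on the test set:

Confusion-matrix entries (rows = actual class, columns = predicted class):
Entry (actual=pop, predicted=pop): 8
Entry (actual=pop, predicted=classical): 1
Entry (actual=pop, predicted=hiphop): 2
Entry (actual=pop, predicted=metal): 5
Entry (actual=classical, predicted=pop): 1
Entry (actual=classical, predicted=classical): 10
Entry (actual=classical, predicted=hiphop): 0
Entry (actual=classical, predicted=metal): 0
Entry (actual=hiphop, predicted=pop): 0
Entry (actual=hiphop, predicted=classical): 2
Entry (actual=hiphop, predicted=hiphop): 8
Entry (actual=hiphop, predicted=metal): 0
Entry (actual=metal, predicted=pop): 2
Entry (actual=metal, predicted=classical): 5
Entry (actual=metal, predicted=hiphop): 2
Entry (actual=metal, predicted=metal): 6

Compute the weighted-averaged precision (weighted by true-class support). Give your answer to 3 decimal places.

Per-class precision (TP/(TP+FP)):
  pop: TP=8, FP=1+0+2=3 → 8/11 = 0.7273
  classical: TP=10, FP=1+2+5=8 → 10/18 = 0.5556
  hiphop: TP=8, FP=2+0+2=4 → 8/12 = 0.6667
  metal: TP=6, FP=5+0+0=5 → 6/11 = 0.5455
Weighted-precision = Σ (supportᵢ/N)·precisionᵢ with N=52: (16/52)·0.7273 + (11/52)·0.5556 + (10/52)·0.6667 + (15/52)·0.5455 = 0.627

0.627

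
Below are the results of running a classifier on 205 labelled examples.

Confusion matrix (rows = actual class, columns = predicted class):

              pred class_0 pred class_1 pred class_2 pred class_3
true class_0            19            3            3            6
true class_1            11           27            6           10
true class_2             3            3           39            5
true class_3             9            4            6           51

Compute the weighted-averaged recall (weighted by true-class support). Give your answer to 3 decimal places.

0.663

Per-class recall (TP/(TP+FN)):
  class_0: TP=19, FN=3+3+6=12 → 19/31 = 0.6129
  class_1: TP=27, FN=11+6+10=27 → 27/54 = 0.5000
  class_2: TP=39, FN=3+3+5=11 → 39/50 = 0.7800
  class_3: TP=51, FN=9+4+6=19 → 51/70 = 0.7286
Weighted-recall = Σ (supportᵢ/N)·recallᵢ with N=205: (31/205)·0.6129 + (54/205)·0.5000 + (50/205)·0.7800 + (70/205)·0.7286 = 0.663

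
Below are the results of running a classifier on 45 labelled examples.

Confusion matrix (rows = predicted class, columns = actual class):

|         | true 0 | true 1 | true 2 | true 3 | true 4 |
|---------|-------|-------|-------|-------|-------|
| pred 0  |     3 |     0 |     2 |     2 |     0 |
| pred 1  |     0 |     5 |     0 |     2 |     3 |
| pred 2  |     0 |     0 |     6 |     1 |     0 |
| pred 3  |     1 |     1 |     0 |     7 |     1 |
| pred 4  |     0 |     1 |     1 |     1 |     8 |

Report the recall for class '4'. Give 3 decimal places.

0.667

One-vs-rest for '4': TP = diagonal; FP = other classes predicted '4'; FN = '4' predicted as other.
recall = TP/(TP+FN).
4: TP=8, FN=0+3+0+1=4 → 8/12 = 0.6667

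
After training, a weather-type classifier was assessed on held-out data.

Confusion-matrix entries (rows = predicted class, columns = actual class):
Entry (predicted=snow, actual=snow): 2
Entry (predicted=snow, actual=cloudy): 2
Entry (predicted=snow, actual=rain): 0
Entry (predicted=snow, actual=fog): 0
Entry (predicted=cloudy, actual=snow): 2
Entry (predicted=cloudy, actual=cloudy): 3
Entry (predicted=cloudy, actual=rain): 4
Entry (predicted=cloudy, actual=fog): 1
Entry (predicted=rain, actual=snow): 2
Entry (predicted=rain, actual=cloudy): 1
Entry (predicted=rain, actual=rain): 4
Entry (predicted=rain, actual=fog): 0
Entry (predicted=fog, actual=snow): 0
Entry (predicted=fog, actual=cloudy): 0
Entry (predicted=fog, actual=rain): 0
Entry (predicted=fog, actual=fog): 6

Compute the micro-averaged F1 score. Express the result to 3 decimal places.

0.556

Micro-averaging pools counts across classes: ΣTP=15, ΣFP=12, ΣFN=12.
Micro-F1 score = 2·TP/(2·TP+FP+FN) on pooled counts = 0.556 (equals overall accuracy in single-label multiclass).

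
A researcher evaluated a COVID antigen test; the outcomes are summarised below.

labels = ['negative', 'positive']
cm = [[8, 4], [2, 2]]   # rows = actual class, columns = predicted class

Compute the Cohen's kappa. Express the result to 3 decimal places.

Observed agreement pₒ = trace/N = 10/16 = 0.6250
Expected agreement pₑ = Σ (rowᵢ·colᵢ)/N² = (12·10 + 4·6)/16² = 0.5625
κ = (pₒ − pₑ)/(1 − pₑ) = (0.6250 − 0.5625)/(1 − 0.5625) = 0.143

0.143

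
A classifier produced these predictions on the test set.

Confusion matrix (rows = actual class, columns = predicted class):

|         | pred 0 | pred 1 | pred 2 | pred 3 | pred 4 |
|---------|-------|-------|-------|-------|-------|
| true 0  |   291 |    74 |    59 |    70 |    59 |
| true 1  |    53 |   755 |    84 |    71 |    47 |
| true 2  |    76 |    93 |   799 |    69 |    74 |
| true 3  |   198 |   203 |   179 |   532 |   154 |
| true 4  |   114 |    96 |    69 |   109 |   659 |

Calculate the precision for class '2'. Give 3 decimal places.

0.671

precision = TP/(TP+FP).
2: TP=799, FP=59+84+179+69=391 → 799/1190 = 0.6714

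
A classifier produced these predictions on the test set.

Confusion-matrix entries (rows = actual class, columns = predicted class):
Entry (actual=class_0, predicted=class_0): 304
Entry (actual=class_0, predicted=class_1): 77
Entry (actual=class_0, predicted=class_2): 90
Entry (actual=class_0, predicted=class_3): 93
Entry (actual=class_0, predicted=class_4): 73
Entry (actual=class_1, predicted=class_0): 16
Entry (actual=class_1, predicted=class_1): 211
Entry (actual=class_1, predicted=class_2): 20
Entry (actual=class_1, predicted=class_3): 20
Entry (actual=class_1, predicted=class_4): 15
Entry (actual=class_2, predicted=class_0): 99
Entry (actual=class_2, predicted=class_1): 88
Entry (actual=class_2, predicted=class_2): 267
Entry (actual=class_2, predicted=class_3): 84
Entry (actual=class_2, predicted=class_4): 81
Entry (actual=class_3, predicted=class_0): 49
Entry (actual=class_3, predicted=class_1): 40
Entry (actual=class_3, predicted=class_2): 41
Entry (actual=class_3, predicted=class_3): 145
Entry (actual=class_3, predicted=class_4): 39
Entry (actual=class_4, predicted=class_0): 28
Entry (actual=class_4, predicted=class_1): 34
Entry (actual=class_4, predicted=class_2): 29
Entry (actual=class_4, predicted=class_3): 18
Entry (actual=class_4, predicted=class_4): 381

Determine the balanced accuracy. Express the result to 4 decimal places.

0.5792

Balanced accuracy = mean of per-class recall.
  class_0: recall = 304/637 = 0.47724
  class_1: recall = 211/282 = 0.74823
  class_2: recall = 267/619 = 0.43134
  class_3: recall = 145/314 = 0.46178
  class_4: recall = 381/490 = 0.77755
Mean = (0.47724 + 0.74823 + 0.43134 + 0.46178 + 0.77755) / 5 = 0.5792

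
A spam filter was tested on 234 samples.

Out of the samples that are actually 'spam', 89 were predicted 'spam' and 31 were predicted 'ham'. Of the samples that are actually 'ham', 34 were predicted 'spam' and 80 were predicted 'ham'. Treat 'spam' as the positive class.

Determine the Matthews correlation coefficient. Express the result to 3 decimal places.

0.444

MCC = (TP·TN − FP·FN) / √((TP+FP)(TP+FN)(TN+FP)(TN+FN))
Numerator = 89·80 − 34·31 = 6066
Denominator = √(123·120·114·111) = √186773040 = 13666.4933
MCC = 6066 / 13666.4933 = 0.444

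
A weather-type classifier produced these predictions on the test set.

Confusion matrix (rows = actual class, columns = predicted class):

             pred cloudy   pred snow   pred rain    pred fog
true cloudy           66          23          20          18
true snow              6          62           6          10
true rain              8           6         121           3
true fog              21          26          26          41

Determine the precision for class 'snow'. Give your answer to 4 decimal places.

Take TP from the diagonal, FP from the rest of the 'snow' prediction marginal, FN from the rest of the 'snow' actual marginal.
precision = TP/(TP+FP).
snow: TP=62, FP=23+6+26=55 → 62/117 = 0.52991

0.5299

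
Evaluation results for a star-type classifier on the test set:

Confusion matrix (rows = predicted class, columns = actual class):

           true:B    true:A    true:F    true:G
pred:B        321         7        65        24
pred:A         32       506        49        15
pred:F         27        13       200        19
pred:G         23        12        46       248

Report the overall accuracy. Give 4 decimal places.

Accuracy = trace / total = (321+506+200+248=1275) / 1607 = 1275/1607 = 0.7934

0.7934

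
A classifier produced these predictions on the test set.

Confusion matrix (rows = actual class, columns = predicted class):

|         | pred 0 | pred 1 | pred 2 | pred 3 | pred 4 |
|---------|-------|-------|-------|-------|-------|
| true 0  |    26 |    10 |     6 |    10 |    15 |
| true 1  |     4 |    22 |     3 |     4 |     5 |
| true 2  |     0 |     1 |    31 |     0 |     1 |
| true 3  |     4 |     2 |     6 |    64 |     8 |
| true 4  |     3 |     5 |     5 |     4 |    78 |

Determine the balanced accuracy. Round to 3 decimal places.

0.698

Balanced accuracy = mean of per-class recall.
  0: recall = 26/67 = 0.3881
  1: recall = 22/38 = 0.5789
  2: recall = 31/33 = 0.9394
  3: recall = 64/84 = 0.7619
  4: recall = 78/95 = 0.8211
Mean = (0.3881 + 0.5789 + 0.9394 + 0.7619 + 0.8211) / 5 = 0.698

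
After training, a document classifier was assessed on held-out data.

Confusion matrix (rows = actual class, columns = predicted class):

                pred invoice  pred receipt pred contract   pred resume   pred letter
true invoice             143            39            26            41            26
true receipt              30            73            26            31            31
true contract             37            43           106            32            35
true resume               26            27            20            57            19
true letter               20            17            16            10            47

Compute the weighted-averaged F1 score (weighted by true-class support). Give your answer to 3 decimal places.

Per-class F1 score (2·TP/(2·TP+FP+FN)):
  invoice: TP=143, FP=30+37+26+20=113, FN=39+26+41+26=132 → 286/531 = 0.5386
  receipt: TP=73, FP=39+43+27+17=126, FN=30+26+31+31=118 → 146/390 = 0.3744
  contract: TP=106, FP=26+26+20+16=88, FN=37+43+32+35=147 → 212/447 = 0.4743
  resume: TP=57, FP=41+31+32+10=114, FN=26+27+20+19=92 → 114/320 = 0.3563
  letter: TP=47, FP=26+31+35+19=111, FN=20+17+16+10=63 → 94/268 = 0.3507
Weighted-F1 score = Σ (supportᵢ/N)·F1 scoreᵢ with N=978: (275/978)·0.5386 + (191/978)·0.3744 + (253/978)·0.4743 + (149/978)·0.3563 + (110/978)·0.3507 = 0.441

0.441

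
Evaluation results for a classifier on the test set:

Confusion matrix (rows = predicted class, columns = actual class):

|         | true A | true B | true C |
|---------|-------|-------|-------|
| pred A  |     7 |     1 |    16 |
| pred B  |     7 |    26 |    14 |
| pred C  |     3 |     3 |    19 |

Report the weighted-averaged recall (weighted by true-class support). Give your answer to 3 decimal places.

Per-class recall (TP/(TP+FN)):
  A: TP=7, FN=7+3=10 → 7/17 = 0.4118
  B: TP=26, FN=1+3=4 → 26/30 = 0.8667
  C: TP=19, FN=16+14=30 → 19/49 = 0.3878
Weighted-recall = Σ (supportᵢ/N)·recallᵢ with N=96: (17/96)·0.4118 + (30/96)·0.8667 + (49/96)·0.3878 = 0.542

0.542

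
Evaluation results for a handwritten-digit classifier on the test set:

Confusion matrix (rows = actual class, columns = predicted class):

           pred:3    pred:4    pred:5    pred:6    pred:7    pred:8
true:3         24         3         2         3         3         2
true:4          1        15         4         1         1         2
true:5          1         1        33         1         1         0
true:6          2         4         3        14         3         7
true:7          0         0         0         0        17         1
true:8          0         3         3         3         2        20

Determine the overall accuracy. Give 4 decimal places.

Accuracy = trace / total = (24+15+33+14+17+20=123) / 180 = 123/180 = 0.6833

0.6833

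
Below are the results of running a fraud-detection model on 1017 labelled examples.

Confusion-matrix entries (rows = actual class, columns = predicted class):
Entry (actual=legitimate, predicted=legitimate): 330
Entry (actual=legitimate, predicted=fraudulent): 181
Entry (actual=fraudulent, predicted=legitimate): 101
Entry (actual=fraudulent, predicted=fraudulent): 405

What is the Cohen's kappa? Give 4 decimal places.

Observed agreement pₒ = trace/N = 735/1017 = 0.72271
Expected agreement pₑ = Σ (rowᵢ·colᵢ)/N² = (511·431 + 506·586)/1017² = 0.49963
κ = (pₒ − pₑ)/(1 − pₑ) = (0.72271 − 0.49963)/(1 − 0.49963) = 0.4458

0.4458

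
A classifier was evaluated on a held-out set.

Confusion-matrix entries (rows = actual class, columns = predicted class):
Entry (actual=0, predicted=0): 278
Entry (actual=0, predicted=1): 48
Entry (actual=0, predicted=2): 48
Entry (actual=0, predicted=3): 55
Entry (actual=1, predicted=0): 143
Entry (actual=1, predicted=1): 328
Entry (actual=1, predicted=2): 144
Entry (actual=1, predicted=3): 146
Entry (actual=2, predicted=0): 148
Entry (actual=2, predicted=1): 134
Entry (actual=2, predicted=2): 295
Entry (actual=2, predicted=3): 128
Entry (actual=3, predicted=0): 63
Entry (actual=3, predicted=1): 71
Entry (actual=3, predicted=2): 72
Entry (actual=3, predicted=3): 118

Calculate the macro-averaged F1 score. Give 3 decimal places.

Per-class F1 score (2·TP/(2·TP+FP+FN)):
  0: TP=278, FP=143+148+63=354, FN=48+48+55=151 → 556/1061 = 0.5240
  1: TP=328, FP=48+134+71=253, FN=143+144+146=433 → 656/1342 = 0.4888
  2: TP=295, FP=48+144+72=264, FN=148+134+128=410 → 590/1264 = 0.4668
  3: TP=118, FP=55+146+128=329, FN=63+71+72=206 → 236/771 = 0.3061
Macro-F1 score = mean = (0.5240 + 0.4888 + 0.4668 + 0.3061) / 4 = 0.446

0.446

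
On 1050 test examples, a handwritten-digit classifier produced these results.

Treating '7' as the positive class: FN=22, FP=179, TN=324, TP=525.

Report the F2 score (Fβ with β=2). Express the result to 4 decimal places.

0.9077

Fβ = (1+β²)·TP / ((1+β²)·TP + β²·FN + FP), with β²=4
= 5·525 / (5·525 + 4·22 + 179) = 0.9077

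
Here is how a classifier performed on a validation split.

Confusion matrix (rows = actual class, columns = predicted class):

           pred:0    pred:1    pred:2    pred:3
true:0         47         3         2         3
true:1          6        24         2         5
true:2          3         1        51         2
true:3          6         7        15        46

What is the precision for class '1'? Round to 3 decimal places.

0.686

precision = TP/(TP+FP).
1: TP=24, FP=3+1+7=11 → 24/35 = 0.6857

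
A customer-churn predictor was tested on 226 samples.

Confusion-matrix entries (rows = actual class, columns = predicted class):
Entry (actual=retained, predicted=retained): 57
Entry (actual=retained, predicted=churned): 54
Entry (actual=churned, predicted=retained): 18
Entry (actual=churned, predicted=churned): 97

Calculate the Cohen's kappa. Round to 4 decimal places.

0.3590

Observed agreement pₒ = trace/N = 154/226 = 0.68142
Expected agreement pₑ = Σ (rowᵢ·colᵢ)/N² = (111·75 + 115·151)/226² = 0.50298
κ = (pₒ − pₑ)/(1 − pₑ) = (0.68142 − 0.50298)/(1 − 0.50298) = 0.3590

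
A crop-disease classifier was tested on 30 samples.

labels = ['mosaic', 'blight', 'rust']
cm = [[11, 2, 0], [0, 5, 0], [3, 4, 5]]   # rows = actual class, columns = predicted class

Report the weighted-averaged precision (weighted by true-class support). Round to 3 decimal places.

0.816

Per-class precision (TP/(TP+FP)):
  mosaic: TP=11, FP=0+3=3 → 11/14 = 0.7857
  blight: TP=5, FP=2+4=6 → 5/11 = 0.4545
  rust: TP=5, FP=0+0=0 → 5/5 = 1.0000
Weighted-precision = Σ (supportᵢ/N)·precisionᵢ with N=30: (13/30)·0.7857 + (5/30)·0.4545 + (12/30)·1.0000 = 0.816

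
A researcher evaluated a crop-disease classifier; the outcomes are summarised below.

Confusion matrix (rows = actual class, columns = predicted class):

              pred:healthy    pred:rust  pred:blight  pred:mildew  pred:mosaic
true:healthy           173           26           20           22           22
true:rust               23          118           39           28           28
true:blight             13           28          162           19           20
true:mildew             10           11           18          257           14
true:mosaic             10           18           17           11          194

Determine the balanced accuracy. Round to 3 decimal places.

0.686

Balanced accuracy = mean of per-class recall.
  healthy: recall = 173/263 = 0.6578
  rust: recall = 118/236 = 0.5000
  blight: recall = 162/242 = 0.6694
  mildew: recall = 257/310 = 0.8290
  mosaic: recall = 194/250 = 0.7760
Mean = (0.6578 + 0.5000 + 0.6694 + 0.8290 + 0.7760) / 5 = 0.686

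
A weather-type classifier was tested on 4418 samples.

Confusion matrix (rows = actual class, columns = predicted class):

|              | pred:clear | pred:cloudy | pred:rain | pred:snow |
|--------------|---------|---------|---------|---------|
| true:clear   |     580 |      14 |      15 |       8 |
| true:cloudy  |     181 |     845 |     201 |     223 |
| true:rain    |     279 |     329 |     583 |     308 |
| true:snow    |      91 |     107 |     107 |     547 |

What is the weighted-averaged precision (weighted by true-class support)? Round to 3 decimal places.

0.601

Per-class precision (TP/(TP+FP)):
  clear: TP=580, FP=181+279+91=551 → 580/1131 = 0.5128
  cloudy: TP=845, FP=14+329+107=450 → 845/1295 = 0.6525
  rain: TP=583, FP=15+201+107=323 → 583/906 = 0.6435
  snow: TP=547, FP=8+223+308=539 → 547/1086 = 0.5037
Weighted-precision = Σ (supportᵢ/N)·precisionᵢ with N=4418: (617/4418)·0.5128 + (1450/4418)·0.6525 + (1499/4418)·0.6435 + (852/4418)·0.5037 = 0.601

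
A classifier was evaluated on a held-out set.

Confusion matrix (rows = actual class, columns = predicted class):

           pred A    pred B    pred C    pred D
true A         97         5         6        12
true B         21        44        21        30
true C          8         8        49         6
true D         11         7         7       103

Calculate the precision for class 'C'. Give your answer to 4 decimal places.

0.5904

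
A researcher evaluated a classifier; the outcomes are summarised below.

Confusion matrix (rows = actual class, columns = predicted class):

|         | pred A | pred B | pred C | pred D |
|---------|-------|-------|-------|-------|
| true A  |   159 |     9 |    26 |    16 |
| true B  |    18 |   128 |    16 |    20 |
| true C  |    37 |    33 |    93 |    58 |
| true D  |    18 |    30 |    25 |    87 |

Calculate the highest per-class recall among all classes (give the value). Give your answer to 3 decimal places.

Per-class recall (TP/(TP+FN)):
  A: TP=159, FN=9+26+16=51 → 159/210 = 0.7571
  B: TP=128, FN=18+16+20=54 → 128/182 = 0.7033
  C: TP=93, FN=37+33+58=128 → 93/221 = 0.4208
  D: TP=87, FN=18+30+25=73 → 87/160 = 0.5438
Highest is class 'A' with recall = 0.757.

0.757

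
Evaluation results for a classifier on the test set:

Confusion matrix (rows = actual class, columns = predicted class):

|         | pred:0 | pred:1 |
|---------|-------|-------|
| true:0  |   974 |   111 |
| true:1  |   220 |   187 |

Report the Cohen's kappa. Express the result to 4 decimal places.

Observed agreement pₒ = trace/N = 1161/1492 = 0.77815
Expected agreement pₑ = Σ (rowᵢ·colᵢ)/N² = (1085·1194 + 407·298)/1492² = 0.63645
κ = (pₒ − pₑ)/(1 − pₑ) = (0.77815 − 0.63645)/(1 − 0.63645) = 0.3898

0.3898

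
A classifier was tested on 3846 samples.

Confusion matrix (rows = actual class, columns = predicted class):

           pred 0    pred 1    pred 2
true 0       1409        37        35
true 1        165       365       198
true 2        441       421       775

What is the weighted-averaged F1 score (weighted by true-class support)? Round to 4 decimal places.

Per-class F1 score (2·TP/(2·TP+FP+FN)):
  0: TP=1409, FP=165+441=606, FN=37+35=72 → 2818/3496 = 0.80606
  1: TP=365, FP=37+421=458, FN=165+198=363 → 730/1551 = 0.47066
  2: TP=775, FP=35+198=233, FN=441+421=862 → 1550/2645 = 0.58601
Weighted-F1 score = Σ (supportᵢ/N)·F1 scoreᵢ with N=3846: (1481/3846)·0.80606 + (728/3846)·0.47066 + (1637/3846)·0.58601 = 0.6489

0.6489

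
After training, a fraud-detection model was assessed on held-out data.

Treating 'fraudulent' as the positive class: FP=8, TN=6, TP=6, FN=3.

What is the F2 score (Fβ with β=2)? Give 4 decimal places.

0.6000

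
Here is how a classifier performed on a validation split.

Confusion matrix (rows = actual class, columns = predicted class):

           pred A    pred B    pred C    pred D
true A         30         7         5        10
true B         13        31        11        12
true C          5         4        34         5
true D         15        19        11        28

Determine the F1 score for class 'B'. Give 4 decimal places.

0.4844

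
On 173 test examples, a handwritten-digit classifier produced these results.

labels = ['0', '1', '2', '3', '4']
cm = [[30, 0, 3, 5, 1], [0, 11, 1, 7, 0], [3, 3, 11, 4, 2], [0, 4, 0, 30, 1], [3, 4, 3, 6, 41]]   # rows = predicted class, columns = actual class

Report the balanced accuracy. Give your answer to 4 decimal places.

0.6865

Balanced accuracy = mean of per-class recall.
  0: recall = 30/36 = 0.83333
  1: recall = 11/22 = 0.50000
  2: recall = 11/18 = 0.61111
  3: recall = 30/52 = 0.57692
  4: recall = 41/45 = 0.91111
Mean = (0.83333 + 0.50000 + 0.61111 + 0.57692 + 0.91111) / 5 = 0.6865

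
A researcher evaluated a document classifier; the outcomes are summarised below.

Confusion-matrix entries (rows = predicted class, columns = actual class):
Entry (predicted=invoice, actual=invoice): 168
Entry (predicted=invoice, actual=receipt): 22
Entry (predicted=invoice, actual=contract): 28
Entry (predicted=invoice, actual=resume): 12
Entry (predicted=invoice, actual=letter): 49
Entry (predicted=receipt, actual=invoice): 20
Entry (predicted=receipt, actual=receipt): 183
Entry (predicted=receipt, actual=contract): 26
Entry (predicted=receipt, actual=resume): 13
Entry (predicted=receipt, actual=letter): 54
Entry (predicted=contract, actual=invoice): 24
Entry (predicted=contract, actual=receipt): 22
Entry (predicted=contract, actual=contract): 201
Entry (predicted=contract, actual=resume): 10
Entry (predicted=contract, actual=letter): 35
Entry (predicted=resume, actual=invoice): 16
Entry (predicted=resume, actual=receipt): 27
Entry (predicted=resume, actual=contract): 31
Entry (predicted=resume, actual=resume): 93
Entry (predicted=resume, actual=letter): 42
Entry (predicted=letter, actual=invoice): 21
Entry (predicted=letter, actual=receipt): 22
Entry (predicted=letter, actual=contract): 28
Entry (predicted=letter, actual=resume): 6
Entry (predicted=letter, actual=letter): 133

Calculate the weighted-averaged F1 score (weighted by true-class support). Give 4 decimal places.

Per-class F1 score (2·TP/(2·TP+FP+FN)):
  invoice: TP=168, FP=22+28+12+49=111, FN=20+24+16+21=81 → 336/528 = 0.63636
  receipt: TP=183, FP=20+26+13+54=113, FN=22+22+27+22=93 → 366/572 = 0.63986
  contract: TP=201, FP=24+22+10+35=91, FN=28+26+31+28=113 → 402/606 = 0.66337
  resume: TP=93, FP=16+27+31+42=116, FN=12+13+10+6=41 → 186/343 = 0.54227
  letter: TP=133, FP=21+22+28+6=77, FN=49+54+35+42=180 → 266/523 = 0.50860
Weighted-F1 score = Σ (supportᵢ/N)·F1 scoreᵢ with N=1286: (249/1286)·0.63636 + (276/1286)·0.63986 + (314/1286)·0.66337 + (134/1286)·0.54227 + (313/1286)·0.50860 = 0.6028

0.6028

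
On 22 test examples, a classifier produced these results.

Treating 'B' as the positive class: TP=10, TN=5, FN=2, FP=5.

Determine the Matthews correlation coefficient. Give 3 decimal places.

MCC = (TP·TN − FP·FN) / √((TP+FP)(TP+FN)(TN+FP)(TN+FN))
Numerator = 10·5 − 5·2 = 40
Denominator = √(15·12·10·7) = √12600 = 112.2497
MCC = 40 / 112.2497 = 0.356

0.356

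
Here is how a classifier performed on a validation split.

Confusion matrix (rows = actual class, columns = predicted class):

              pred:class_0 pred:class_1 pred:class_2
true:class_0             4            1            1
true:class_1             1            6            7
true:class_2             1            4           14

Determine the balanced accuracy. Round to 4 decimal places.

Balanced accuracy = mean of per-class recall.
  class_0: recall = 4/6 = 0.66667
  class_1: recall = 6/14 = 0.42857
  class_2: recall = 14/19 = 0.73684
Mean = (0.66667 + 0.42857 + 0.73684) / 3 = 0.6107

0.6107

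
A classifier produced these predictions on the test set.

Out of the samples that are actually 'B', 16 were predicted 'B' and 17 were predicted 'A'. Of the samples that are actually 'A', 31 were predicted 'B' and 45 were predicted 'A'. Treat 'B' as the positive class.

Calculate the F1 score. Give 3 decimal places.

0.400

Precision = TP/(TP+FP) = 16/47 = 0.3404
Recall = TP/(TP+FN) = 16/33 = 0.4848
F1 = 2·TP/(2·TP+FP+FN) = 32/80 = 0.400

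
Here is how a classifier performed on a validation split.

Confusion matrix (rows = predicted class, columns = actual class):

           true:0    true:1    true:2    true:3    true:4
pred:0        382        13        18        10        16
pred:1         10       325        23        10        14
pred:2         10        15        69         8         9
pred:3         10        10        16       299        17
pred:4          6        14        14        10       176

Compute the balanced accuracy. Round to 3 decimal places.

0.783

Balanced accuracy = mean of per-class recall.
  0: recall = 382/418 = 0.9139
  1: recall = 325/377 = 0.8621
  2: recall = 69/140 = 0.4929
  3: recall = 299/337 = 0.8872
  4: recall = 176/232 = 0.7586
Mean = (0.9139 + 0.8621 + 0.4929 + 0.8872 + 0.7586) / 5 = 0.783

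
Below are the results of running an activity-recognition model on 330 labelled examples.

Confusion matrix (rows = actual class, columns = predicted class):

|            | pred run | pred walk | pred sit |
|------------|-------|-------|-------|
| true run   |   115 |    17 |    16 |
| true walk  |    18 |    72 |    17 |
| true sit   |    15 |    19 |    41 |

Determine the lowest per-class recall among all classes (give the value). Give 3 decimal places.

Per-class recall (TP/(TP+FN)):
  run: TP=115, FN=17+16=33 → 115/148 = 0.7770
  walk: TP=72, FN=18+17=35 → 72/107 = 0.6729
  sit: TP=41, FN=15+19=34 → 41/75 = 0.5467
Lowest is class 'sit' with recall = 0.547.

0.547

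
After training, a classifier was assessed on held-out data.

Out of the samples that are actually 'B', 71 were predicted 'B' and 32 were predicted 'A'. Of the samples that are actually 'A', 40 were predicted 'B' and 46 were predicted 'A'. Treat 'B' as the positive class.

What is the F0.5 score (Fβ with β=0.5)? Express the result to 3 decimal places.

0.649

Fβ = (1+β²)·TP / ((1+β²)·TP + β²·FN + FP), with β²=1/4
= 1.25·71 / (1.25·71 + 0.25·32 + 40) = 0.649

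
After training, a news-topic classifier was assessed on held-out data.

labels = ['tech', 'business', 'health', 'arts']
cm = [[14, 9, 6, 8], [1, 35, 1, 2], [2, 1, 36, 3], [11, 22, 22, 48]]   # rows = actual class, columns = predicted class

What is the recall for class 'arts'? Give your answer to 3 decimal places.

Treat 'arts' as positive and all other classes as negative.
recall = TP/(TP+FN).
arts: TP=48, FN=11+22+22=55 → 48/103 = 0.4660

0.466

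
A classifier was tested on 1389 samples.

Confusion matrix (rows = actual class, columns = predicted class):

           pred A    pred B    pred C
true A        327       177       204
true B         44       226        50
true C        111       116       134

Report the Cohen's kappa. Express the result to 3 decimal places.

Observed agreement pₒ = trace/N = 687/1389 = 0.4946
Expected agreement pₑ = Σ (rowᵢ·colᵢ)/N² = (708·482 + 320·519 + 361·388)/1389² = 0.3356
κ = (pₒ − pₑ)/(1 − pₑ) = (0.4946 − 0.3356)/(1 − 0.3356) = 0.239

0.239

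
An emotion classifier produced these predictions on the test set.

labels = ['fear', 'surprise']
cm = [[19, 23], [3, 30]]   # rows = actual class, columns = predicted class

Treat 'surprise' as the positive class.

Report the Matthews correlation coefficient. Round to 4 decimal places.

0.3941

MCC = (TP·TN − FP·FN) / √((TP+FP)(TP+FN)(TN+FP)(TN+FN))
Numerator = 30·19 − 23·3 = 501
Denominator = √(53·33·42·22) = √1616076 = 1271.2498
MCC = 501 / 1271.2498 = 0.3941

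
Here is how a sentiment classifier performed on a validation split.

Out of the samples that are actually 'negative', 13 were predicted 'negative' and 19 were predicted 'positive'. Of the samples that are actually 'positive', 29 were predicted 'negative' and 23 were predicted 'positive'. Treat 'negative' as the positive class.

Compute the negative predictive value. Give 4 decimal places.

0.5476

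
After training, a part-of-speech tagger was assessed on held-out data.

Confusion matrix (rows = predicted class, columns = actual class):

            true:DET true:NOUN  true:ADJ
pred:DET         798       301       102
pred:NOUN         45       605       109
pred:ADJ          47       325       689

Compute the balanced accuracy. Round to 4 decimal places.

Balanced accuracy = mean of per-class recall.
  DET: recall = 798/890 = 0.89663
  NOUN: recall = 605/1231 = 0.49147
  ADJ: recall = 689/900 = 0.76556
Mean = (0.89663 + 0.49147 + 0.76556) / 3 = 0.7179

0.7179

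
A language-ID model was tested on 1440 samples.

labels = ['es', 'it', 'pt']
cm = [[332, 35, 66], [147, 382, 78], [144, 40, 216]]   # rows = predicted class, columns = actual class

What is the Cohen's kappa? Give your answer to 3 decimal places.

Observed agreement pₒ = trace/N = 930/1440 = 0.6458
Expected agreement pₑ = Σ (rowᵢ·colᵢ)/N² = (623·433 + 457·607 + 360·400)/1440² = 0.3333
κ = (pₒ − pₑ)/(1 − pₑ) = (0.6458 − 0.3333)/(1 − 0.3333) = 0.469

0.469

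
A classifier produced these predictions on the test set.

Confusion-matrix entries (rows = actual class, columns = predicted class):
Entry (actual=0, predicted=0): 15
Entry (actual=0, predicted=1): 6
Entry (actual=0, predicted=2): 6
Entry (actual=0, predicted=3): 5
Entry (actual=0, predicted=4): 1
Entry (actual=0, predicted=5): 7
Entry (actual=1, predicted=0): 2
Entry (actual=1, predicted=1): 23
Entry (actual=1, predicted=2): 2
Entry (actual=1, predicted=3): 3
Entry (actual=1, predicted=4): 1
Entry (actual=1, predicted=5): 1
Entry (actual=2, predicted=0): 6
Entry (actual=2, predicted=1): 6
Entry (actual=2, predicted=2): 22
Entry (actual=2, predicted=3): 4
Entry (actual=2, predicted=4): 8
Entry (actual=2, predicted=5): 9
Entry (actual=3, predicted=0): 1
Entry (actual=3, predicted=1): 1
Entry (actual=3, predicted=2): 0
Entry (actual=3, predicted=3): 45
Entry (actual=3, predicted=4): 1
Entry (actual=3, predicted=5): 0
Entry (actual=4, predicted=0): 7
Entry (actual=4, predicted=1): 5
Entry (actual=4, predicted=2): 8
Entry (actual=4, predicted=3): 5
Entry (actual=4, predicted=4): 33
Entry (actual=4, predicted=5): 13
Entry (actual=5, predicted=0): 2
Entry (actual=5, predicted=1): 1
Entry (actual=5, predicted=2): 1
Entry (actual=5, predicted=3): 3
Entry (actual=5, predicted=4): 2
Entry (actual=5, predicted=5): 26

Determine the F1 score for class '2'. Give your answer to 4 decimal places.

One-vs-rest for '2': TP = diagonal; FP = other classes predicted '2'; FN = '2' predicted as other.
F1 score = 2·TP/(2·TP+FP+FN).
2: TP=22, FP=6+2+0+8+1=17, FN=6+6+4+8+9=33 → 44/94 = 0.46809

0.4681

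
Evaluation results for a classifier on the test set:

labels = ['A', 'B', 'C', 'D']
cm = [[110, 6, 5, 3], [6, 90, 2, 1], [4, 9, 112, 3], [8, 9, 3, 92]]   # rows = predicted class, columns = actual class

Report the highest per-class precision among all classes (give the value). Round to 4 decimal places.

Per-class precision (TP/(TP+FP)):
  A: TP=110, FP=6+5+3=14 → 110/124 = 0.88710
  B: TP=90, FP=6+2+1=9 → 90/99 = 0.90909
  C: TP=112, FP=4+9+3=16 → 112/128 = 0.87500
  D: TP=92, FP=8+9+3=20 → 92/112 = 0.82143
Highest is class 'B' with precision = 0.9091.

0.9091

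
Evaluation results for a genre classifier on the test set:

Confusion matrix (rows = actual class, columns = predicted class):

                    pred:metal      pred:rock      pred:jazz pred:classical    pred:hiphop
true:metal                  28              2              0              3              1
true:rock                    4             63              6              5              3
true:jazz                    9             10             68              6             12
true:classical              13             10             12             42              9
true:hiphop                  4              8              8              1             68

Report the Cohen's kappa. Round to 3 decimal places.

Observed agreement pₒ = trace/N = 269/395 = 0.6810
Expected agreement pₑ = Σ (rowᵢ·colᵢ)/N² = (34·58 + 81·93 + 105·94 + 86·57 + 89·93)/395² = 0.2086
κ = (pₒ − pₑ)/(1 − pₑ) = (0.6810 − 0.2086)/(1 − 0.2086) = 0.597

0.597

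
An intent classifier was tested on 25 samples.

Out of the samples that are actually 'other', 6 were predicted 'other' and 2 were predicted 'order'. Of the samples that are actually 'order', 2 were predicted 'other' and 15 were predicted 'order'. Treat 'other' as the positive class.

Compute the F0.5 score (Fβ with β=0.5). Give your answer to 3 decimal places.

Fβ = (1+β²)·TP / ((1+β²)·TP + β²·FN + FP), with β²=1/4
= 1.25·6 / (1.25·6 + 0.25·2 + 2) = 0.750

0.750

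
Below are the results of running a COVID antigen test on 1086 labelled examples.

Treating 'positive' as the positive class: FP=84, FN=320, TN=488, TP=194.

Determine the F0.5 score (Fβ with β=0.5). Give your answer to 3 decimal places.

0.597

Fβ = (1+β²)·TP / ((1+β²)·TP + β²·FN + FP), with β²=1/4
= 1.25·194 / (1.25·194 + 0.25·320 + 84) = 0.597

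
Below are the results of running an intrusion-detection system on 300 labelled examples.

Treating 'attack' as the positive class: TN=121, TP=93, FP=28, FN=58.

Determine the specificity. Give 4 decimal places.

Specificity = TN/(TN+FP) = 121/(121+28) = 0.8121

0.8121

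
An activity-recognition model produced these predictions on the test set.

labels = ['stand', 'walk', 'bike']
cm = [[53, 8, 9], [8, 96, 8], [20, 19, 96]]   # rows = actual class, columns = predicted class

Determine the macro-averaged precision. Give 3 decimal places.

0.761

Per-class precision (TP/(TP+FP)):
  stand: TP=53, FP=8+20=28 → 53/81 = 0.6543
  walk: TP=96, FP=8+19=27 → 96/123 = 0.7805
  bike: TP=96, FP=9+8=17 → 96/113 = 0.8496
Macro-precision = mean = (0.6543 + 0.7805 + 0.8496) / 3 = 0.761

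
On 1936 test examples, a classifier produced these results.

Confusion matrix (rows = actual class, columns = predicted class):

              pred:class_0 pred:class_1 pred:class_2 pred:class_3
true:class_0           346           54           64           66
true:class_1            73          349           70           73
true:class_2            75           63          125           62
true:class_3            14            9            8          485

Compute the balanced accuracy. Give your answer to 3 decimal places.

0.649

Balanced accuracy = mean of per-class recall.
  class_0: recall = 346/530 = 0.6528
  class_1: recall = 349/565 = 0.6177
  class_2: recall = 125/325 = 0.3846
  class_3: recall = 485/516 = 0.9399
Mean = (0.6528 + 0.6177 + 0.3846 + 0.9399) / 4 = 0.649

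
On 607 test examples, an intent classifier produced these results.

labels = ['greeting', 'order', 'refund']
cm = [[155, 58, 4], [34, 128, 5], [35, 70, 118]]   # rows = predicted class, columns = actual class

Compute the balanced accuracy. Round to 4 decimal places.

0.7070

Balanced accuracy = mean of per-class recall.
  greeting: recall = 155/224 = 0.69196
  order: recall = 128/256 = 0.50000
  refund: recall = 118/127 = 0.92913
Mean = (0.69196 + 0.50000 + 0.92913) / 3 = 0.7070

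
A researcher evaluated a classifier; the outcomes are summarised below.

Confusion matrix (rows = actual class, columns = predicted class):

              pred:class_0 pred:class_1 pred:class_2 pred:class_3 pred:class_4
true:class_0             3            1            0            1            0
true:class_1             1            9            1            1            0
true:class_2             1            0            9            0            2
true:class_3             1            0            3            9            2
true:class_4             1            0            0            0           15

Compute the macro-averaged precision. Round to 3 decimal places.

0.726

Per-class precision (TP/(TP+FP)):
  class_0: TP=3, FP=1+1+1+1=4 → 3/7 = 0.4286
  class_1: TP=9, FP=1+0+0+0=1 → 9/10 = 0.9000
  class_2: TP=9, FP=0+1+3+0=4 → 9/13 = 0.6923
  class_3: TP=9, FP=1+1+0+0=2 → 9/11 = 0.8182
  class_4: TP=15, FP=0+0+2+2=4 → 15/19 = 0.7895
Macro-precision = mean = (0.4286 + 0.9000 + 0.6923 + 0.8182 + 0.7895) / 5 = 0.726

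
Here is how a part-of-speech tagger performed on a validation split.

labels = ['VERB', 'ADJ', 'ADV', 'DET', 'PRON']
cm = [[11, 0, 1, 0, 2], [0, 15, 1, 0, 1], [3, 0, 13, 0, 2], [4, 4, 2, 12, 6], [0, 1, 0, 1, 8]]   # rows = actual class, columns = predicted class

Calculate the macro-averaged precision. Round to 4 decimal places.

Per-class precision (TP/(TP+FP)):
  VERB: TP=11, FP=0+3+4+0=7 → 11/18 = 0.61111
  ADJ: TP=15, FP=0+0+4+1=5 → 15/20 = 0.75000
  ADV: TP=13, FP=1+1+2+0=4 → 13/17 = 0.76471
  DET: TP=12, FP=0+0+0+1=1 → 12/13 = 0.92308
  PRON: TP=8, FP=2+1+2+6=11 → 8/19 = 0.42105
Macro-precision = mean = (0.61111 + 0.75000 + 0.76471 + 0.92308 + 0.42105) / 5 = 0.6940

0.6940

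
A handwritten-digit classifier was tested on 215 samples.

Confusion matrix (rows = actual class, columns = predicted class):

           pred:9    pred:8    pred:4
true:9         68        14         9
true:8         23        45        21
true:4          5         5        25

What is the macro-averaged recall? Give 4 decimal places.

Per-class recall (TP/(TP+FN)):
  9: TP=68, FN=14+9=23 → 68/91 = 0.74725
  8: TP=45, FN=23+21=44 → 45/89 = 0.50562
  4: TP=25, FN=5+5=10 → 25/35 = 0.71429
Macro-recall = mean = (0.74725 + 0.50562 + 0.71429) / 3 = 0.6557

0.6557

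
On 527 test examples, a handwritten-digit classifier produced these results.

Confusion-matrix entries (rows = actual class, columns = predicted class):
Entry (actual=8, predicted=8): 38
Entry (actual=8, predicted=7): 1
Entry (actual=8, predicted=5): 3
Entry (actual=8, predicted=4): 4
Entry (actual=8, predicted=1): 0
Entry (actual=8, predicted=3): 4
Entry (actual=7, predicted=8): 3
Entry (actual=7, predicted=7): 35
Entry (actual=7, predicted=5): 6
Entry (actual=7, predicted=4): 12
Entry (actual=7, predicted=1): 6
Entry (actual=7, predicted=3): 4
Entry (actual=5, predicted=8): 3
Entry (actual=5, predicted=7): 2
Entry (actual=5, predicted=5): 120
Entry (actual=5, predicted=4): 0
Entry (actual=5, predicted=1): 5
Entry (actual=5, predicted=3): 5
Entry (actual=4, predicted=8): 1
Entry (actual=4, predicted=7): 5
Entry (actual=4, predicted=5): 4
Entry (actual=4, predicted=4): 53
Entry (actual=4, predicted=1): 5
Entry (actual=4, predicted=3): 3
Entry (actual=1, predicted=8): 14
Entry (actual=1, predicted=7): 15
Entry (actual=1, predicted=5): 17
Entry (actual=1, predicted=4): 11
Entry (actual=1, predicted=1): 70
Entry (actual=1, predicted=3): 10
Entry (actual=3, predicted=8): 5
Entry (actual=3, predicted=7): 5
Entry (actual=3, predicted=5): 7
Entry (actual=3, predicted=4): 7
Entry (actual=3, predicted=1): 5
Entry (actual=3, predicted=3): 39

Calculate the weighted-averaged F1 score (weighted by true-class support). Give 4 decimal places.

0.6674

Per-class F1 score (2·TP/(2·TP+FP+FN)):
  8: TP=38, FP=3+3+1+14+5=26, FN=1+3+4+0+4=12 → 76/114 = 0.66667
  7: TP=35, FP=1+2+5+15+5=28, FN=3+6+12+6+4=31 → 70/129 = 0.54264
  5: TP=120, FP=3+6+4+17+7=37, FN=3+2+0+5+5=15 → 240/292 = 0.82192
  4: TP=53, FP=4+12+0+11+7=34, FN=1+5+4+5+3=18 → 106/158 = 0.67089
  1: TP=70, FP=0+6+5+5+5=21, FN=14+15+17+11+10=67 → 140/228 = 0.61404
  3: TP=39, FP=4+4+5+3+10=26, FN=5+5+7+7+5=29 → 78/133 = 0.58647
Weighted-F1 score = Σ (supportᵢ/N)·F1 scoreᵢ with N=527: (50/527)·0.66667 + (66/527)·0.54264 + (135/527)·0.82192 + (71/527)·0.67089 + (137/527)·0.61404 + (68/527)·0.58647 = 0.6674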